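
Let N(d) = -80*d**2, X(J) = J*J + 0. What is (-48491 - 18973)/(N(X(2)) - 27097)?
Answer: 7496/3153 ≈ 2.3774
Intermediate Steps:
X(J) = J**2 (X(J) = J**2 + 0 = J**2)
(-48491 - 18973)/(N(X(2)) - 27097) = (-48491 - 18973)/(-80*(2**2)**2 - 27097) = -67464/(-80*4**2 - 27097) = -67464/(-80*16 - 27097) = -67464/(-1280 - 27097) = -67464/(-28377) = -67464*(-1/28377) = 7496/3153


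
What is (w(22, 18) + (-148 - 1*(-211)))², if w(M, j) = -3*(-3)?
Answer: 5184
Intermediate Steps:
w(M, j) = 9
(w(22, 18) + (-148 - 1*(-211)))² = (9 + (-148 - 1*(-211)))² = (9 + (-148 + 211))² = (9 + 63)² = 72² = 5184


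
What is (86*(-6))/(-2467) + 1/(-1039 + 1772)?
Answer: 380695/1808311 ≈ 0.21053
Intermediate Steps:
(86*(-6))/(-2467) + 1/(-1039 + 1772) = -516*(-1/2467) + 1/733 = 516/2467 + 1/733 = 380695/1808311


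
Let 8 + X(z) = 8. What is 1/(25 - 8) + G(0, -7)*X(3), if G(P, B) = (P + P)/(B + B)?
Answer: 1/17 ≈ 0.058824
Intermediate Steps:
G(P, B) = P/B (G(P, B) = (2*P)/((2*B)) = (2*P)*(1/(2*B)) = P/B)
X(z) = 0 (X(z) = -8 + 8 = 0)
1/(25 - 8) + G(0, -7)*X(3) = 1/(25 - 8) + (0/(-7))*0 = 1/17 + (0*(-⅐))*0 = 1/17 + 0*0 = 1/17 + 0 = 1/17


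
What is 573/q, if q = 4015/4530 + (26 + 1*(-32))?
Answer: -519138/4633 ≈ -112.05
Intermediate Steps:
q = -4633/906 (q = 4015*(1/4530) + (26 - 32) = 803/906 - 6 = -4633/906 ≈ -5.1137)
573/q = 573/(-4633/906) = 573*(-906/4633) = -519138/4633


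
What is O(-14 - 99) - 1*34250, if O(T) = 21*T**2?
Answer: 233899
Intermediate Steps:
O(-14 - 99) - 1*34250 = 21*(-14 - 99)**2 - 1*34250 = 21*(-113)**2 - 34250 = 21*12769 - 34250 = 268149 - 34250 = 233899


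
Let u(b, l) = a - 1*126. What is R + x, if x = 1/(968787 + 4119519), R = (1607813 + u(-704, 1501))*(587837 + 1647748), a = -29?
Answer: 18287657268493478581/5088306 ≈ 3.5941e+12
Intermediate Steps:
u(b, l) = -155 (u(b, l) = -29 - 1*126 = -29 - 126 = -155)
R = 3594056109930 (R = (1607813 - 155)*(587837 + 1647748) = 1607658*2235585 = 3594056109930)
x = 1/5088306 ≈ 1.9653e-7
R + x = 3594056109930 + 1/5088306 = 18287657268493478581/5088306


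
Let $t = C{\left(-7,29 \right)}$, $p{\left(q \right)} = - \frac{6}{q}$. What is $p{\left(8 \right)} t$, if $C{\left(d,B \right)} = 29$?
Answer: $- \frac{87}{4} \approx -21.75$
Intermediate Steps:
$t = 29$
$p{\left(8 \right)} t = - \frac{6}{8} \cdot 29 = \left(-6\right) \frac{1}{8} \cdot 29 = \left(- \frac{3}{4}\right) 29 = - \frac{87}{4}$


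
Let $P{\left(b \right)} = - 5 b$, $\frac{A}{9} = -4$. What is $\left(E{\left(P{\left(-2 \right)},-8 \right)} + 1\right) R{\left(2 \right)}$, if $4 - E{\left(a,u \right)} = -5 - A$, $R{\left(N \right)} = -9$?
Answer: $234$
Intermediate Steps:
$A = -36$ ($A = 9 \left(-4\right) = -36$)
$E{\left(a,u \right)} = -27$ ($E{\left(a,u \right)} = 4 - \left(-5 - -36\right) = 4 - \left(-5 + 36\right) = 4 - 31 = -27$)
$\left(E{\left(P{\left(-2 \right)},-8 \right)} + 1\right) R{\left(2 \right)} = \left(-27 + 1\right) \left(-9\right) = \left(-26\right) \left(-9\right) = 234$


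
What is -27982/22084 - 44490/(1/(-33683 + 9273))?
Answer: 11991621923809/11042 ≈ 1.0860e+9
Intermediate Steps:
-27982/22084 - 44490/(1/(-33683 + 9273)) = -27982*1/22084 - 44490/(1/(-24410)) = -13991/11042 - 44490/(-1/24410) = -13991/11042 - 44490*(-24410) = -13991/11042 + 1086000900 = 11991621923809/11042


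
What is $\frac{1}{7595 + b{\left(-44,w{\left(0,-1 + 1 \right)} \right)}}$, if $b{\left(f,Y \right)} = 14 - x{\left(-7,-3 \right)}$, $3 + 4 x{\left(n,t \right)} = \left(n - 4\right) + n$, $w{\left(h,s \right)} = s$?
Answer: $\frac{4}{30457} \approx 0.00013133$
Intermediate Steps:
$x{\left(n,t \right)} = - \frac{7}{4} + \frac{n}{2}$ ($x{\left(n,t \right)} = - \frac{3}{4} + \frac{\left(n - 4\right) + n}{4} = - \frac{3}{4} + \frac{\left(-4 + n\right) + n}{4} = - \frac{3}{4} + \frac{-4 + 2 n}{4} = - \frac{3}{4} + \left(-1 + \frac{n}{2}\right) = - \frac{7}{4} + \frac{n}{2}$)
$b{\left(f,Y \right)} = \frac{77}{4}$ ($b{\left(f,Y \right)} = 14 - \left(- \frac{7}{4} + \frac{1}{2} \left(-7\right)\right) = 14 - \left(- \frac{7}{4} - \frac{7}{2}\right) = 14 - - \frac{21}{4} = 14 + \frac{21}{4} = \frac{77}{4}$)
$\frac{1}{7595 + b{\left(-44,w{\left(0,-1 + 1 \right)} \right)}} = \frac{1}{7595 + \frac{77}{4}} = \frac{1}{\frac{30457}{4}} = \frac{4}{30457}$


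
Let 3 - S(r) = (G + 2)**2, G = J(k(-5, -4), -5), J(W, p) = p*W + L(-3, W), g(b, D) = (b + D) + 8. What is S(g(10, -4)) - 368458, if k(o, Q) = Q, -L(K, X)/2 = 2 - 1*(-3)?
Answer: -368599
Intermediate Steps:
L(K, X) = -10 (L(K, X) = -2*(2 - 1*(-3)) = -2*(2 + 3) = -2*5 = -10)
g(b, D) = 8 + D + b (g(b, D) = (D + b) + 8 = 8 + D + b)
J(W, p) = -10 + W*p (J(W, p) = p*W - 10 = W*p - 10 = -10 + W*p)
G = 10 (G = -10 - 4*(-5) = -10 + 20 = 10)
S(r) = -141 (S(r) = 3 - (10 + 2)**2 = 3 - 1*12**2 = 3 - 1*144 = 3 - 144 = -141)
S(g(10, -4)) - 368458 = -141 - 368458 = -368599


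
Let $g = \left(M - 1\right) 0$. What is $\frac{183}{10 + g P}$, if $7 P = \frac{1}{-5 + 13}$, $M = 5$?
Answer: $\frac{183}{10} \approx 18.3$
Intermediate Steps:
$g = 0$ ($g = \left(5 - 1\right) 0 = 4 \cdot 0 = 0$)
$P = \frac{1}{56}$ ($P = \frac{1}{7 \left(-5 + 13\right)} = \frac{1}{7 \cdot 8} = \frac{1}{7} \cdot \frac{1}{8} = \frac{1}{56} \approx 0.017857$)
$\frac{183}{10 + g P} = \frac{183}{10 + 0 \cdot \frac{1}{56}} = \frac{183}{10 + 0} = \frac{183}{10}$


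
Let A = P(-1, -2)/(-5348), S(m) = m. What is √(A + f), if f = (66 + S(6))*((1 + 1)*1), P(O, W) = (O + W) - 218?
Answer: √1029935221/2674 ≈ 12.002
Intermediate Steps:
P(O, W) = -218 + O + W
f = 144 (f = (66 + 6)*((1 + 1)*1) = 72*(2*1) = 72*2 = 144)
A = 221/5348 (A = (-218 - 1 - 2)/(-5348) = -221*(-1/5348) = 221/5348 ≈ 0.041324)
√(A + f) = √(221/5348 + 144) = √(770333/5348) = √1029935221/2674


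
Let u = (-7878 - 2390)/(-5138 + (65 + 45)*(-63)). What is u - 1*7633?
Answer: -23026194/3017 ≈ -7632.1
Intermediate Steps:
u = 2567/3017 (u = -10268/(-5138 + 110*(-63)) = -10268/(-5138 - 6930) = -10268/(-12068) = -10268*(-1/12068) = 2567/3017 ≈ 0.85085)
u - 1*7633 = 2567/3017 - 1*7633 = 2567/3017 - 7633 = -23026194/3017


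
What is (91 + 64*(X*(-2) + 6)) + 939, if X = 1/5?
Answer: 6942/5 ≈ 1388.4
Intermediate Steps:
X = 1/5 ≈ 0.20000
(91 + 64*(X*(-2) + 6)) + 939 = (91 + 64*((1/5)*(-2) + 6)) + 939 = (91 + 64*(-2/5 + 6)) + 939 = (91 + 64*(28/5)) + 939 = (91 + 1792/5) + 939 = 2247/5 + 939 = 6942/5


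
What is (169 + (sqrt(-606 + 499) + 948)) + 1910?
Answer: 3027 + I*sqrt(107) ≈ 3027.0 + 10.344*I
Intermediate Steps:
(169 + (sqrt(-606 + 499) + 948)) + 1910 = (169 + (sqrt(-107) + 948)) + 1910 = (169 + (I*sqrt(107) + 948)) + 1910 = (169 + (948 + I*sqrt(107))) + 1910 = (1117 + I*sqrt(107)) + 1910 = 3027 + I*sqrt(107)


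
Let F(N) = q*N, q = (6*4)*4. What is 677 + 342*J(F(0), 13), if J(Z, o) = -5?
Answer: -1033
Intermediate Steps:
q = 96 (q = 24*4 = 96)
F(N) = 96*N
677 + 342*J(F(0), 13) = 677 + 342*(-5) = 677 - 1710 = -1033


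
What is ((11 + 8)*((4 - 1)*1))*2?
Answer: 114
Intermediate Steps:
((11 + 8)*((4 - 1)*1))*2 = (19*(3*1))*2 = (19*3)*2 = 57*2 = 114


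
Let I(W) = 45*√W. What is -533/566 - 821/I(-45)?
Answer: -533/566 + 821*I*√5/675 ≈ -0.9417 + 2.7197*I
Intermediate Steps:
-533/566 - 821/I(-45) = -533/566 - 821*(-I*√5/675) = -533/566 - (-821)*I*√5/675 = -533/566 + 821*I*√5/675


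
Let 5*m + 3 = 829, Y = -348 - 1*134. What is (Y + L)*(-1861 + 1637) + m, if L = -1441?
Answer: 2154586/5 ≈ 4.3092e+5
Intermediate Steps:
Y = -482 (Y = -348 - 134 = -482)
m = 826/5 (m = -⅗ + (⅕)*829 = -⅗ + 829/5 = 826/5 ≈ 165.20)
(Y + L)*(-1861 + 1637) + m = (-482 - 1441)*(-1861 + 1637) + 826/5 = -1923*(-224) + 826/5 = 430752 + 826/5 = 2154586/5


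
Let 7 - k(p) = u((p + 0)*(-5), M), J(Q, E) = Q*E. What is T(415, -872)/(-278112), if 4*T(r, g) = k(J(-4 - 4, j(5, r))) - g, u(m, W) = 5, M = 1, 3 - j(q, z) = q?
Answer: -437/556224 ≈ -0.00078565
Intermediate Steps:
j(q, z) = 3 - q
J(Q, E) = E*Q
k(p) = 2 (k(p) = 7 - 1*5 = 7 - 5 = 2)
T(r, g) = ½ - g/4 (T(r, g) = (2 - g)/4 = ½ - g/4)
T(415, -872)/(-278112) = (½ - ¼*(-872))/(-278112) = (½ + 218)*(-1/278112) = (437/2)*(-1/278112) = -437/556224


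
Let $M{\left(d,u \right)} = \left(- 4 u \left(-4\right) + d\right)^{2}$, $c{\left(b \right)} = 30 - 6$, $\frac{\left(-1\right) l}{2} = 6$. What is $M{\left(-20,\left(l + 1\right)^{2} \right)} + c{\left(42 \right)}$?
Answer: $3671080$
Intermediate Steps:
$l = -12$ ($l = \left(-2\right) 6 = -12$)
$c{\left(b \right)} = 24$
$M{\left(d,u \right)} = \left(d + 16 u\right)^{2}$ ($M{\left(d,u \right)} = \left(16 u + d\right)^{2} = \left(d + 16 u\right)^{2}$)
$M{\left(-20,\left(l + 1\right)^{2} \right)} + c{\left(42 \right)} = \left(-20 + 16 \left(-12 + 1\right)^{2}\right)^{2} + 24 = \left(-20 + 16 \left(-11\right)^{2}\right)^{2} + 24 = \left(-20 + 16 \cdot 121\right)^{2} + 24 = \left(-20 + 1936\right)^{2} + 24 = 1916^{2} + 24 = 3671056 + 24 = 3671080$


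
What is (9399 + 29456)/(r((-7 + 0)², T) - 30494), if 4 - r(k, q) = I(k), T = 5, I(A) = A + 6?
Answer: -7771/6109 ≈ -1.2721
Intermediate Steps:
I(A) = 6 + A
r(k, q) = -2 - k (r(k, q) = 4 - (6 + k) = 4 + (-6 - k) = -2 - k)
(9399 + 29456)/(r((-7 + 0)², T) - 30494) = (9399 + 29456)/((-2 - (-7 + 0)²) - 30494) = 38855/((-2 - 1*(-7)²) - 30494) = 38855/((-2 - 1*49) - 30494) = 38855/((-2 - 49) - 30494) = 38855/(-51 - 30494) = 38855/(-30545) = 38855*(-1/30545) = -7771/6109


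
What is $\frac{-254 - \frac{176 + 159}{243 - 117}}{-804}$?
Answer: $\frac{32339}{101304} \approx 0.31923$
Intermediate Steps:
$\frac{-254 - \frac{176 + 159}{243 - 117}}{-804} = \left(-254 - \frac{335}{126}\right) \left(- \frac{1}{804}\right) = \left(- \frac{32339}{126}\right) \left(- \frac{1}{804}\right) = \frac{32339}{101304}$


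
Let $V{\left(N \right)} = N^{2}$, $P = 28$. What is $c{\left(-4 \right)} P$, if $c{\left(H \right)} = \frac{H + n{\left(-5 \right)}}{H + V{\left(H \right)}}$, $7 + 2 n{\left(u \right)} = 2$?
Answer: $- \frac{91}{6} \approx -15.167$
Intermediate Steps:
$n{\left(u \right)} = - \frac{5}{2}$ ($n{\left(u \right)} = - \frac{7}{2} + \frac{1}{2} \cdot 2 = - \frac{7}{2} + 1 = - \frac{5}{2}$)
$c{\left(H \right)} = \frac{- \frac{5}{2} + H}{H + H^{2}}$ ($c{\left(H \right)} = \frac{H - \frac{5}{2}}{H + H^{2}} = \frac{- \frac{5}{2} + H}{H + H^{2}}$)
$c{\left(-4 \right)} P = \frac{- \frac{5}{2} - 4}{\left(-4\right) \left(1 - 4\right)} 28 = \left(- \frac{1}{4}\right) \frac{1}{-3} \left(- \frac{13}{2}\right) 28 = \left(- \frac{1}{4}\right) \left(- \frac{1}{3}\right) \left(- \frac{13}{2}\right) 28 = \left(- \frac{13}{24}\right) 28 = - \frac{91}{6}$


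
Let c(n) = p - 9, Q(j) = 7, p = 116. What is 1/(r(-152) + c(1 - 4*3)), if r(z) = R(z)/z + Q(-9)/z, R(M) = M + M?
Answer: 152/16561 ≈ 0.0091782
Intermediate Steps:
R(M) = 2*M
r(z) = 2 + 7/z (r(z) = (2*z)/z + 7/z = 2 + 7/z)
c(n) = 107 (c(n) = 116 - 9 = 107)
1/(r(-152) + c(1 - 4*3)) = 1/((2 + 7/(-152)) + 107) = 1/((2 + 7*(-1/152)) + 107) = 1/((2 - 7/152) + 107) = 1/(297/152 + 107) = 1/(16561/152) = 152/16561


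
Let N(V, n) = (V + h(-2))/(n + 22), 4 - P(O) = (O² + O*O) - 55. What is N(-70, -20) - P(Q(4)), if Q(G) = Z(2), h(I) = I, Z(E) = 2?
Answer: -87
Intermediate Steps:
Q(G) = 2
P(O) = 59 - 2*O² (P(O) = 4 - ((O² + O*O) - 55) = 4 - ((O² + O²) - 55) = 4 - (2*O² - 55) = 4 - (-55 + 2*O²) = 4 + (55 - 2*O²) = 59 - 2*O²)
N(V, n) = (-2 + V)/(22 + n) (N(V, n) = (V - 2)/(n + 22) = (-2 + V)/(22 + n))
N(-70, -20) - P(Q(4)) = (-2 - 70)/(22 - 20) - (59 - 2*2²) = -72/2 - (59 - 2*4) = (½)*(-72) - (59 - 8) = -36 - 1*51 = -36 - 51 = -87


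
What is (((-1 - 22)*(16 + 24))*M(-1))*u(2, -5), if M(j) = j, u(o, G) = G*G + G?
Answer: 18400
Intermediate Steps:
u(o, G) = G + G² (u(o, G) = G² + G = G + G²)
(((-1 - 22)*(16 + 24))*M(-1))*u(2, -5) = (((-1 - 22)*(16 + 24))*(-1))*(-5*(1 - 5)) = (-23*40*(-1))*(-5*(-4)) = -920*(-1)*20 = 920*20 = 18400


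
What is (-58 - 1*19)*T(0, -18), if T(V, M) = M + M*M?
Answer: -23562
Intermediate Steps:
T(V, M) = M + M²
(-58 - 1*19)*T(0, -18) = (-58 - 1*19)*(-18*(1 - 18)) = (-58 - 19)*(-18*(-17)) = -77*306 = -23562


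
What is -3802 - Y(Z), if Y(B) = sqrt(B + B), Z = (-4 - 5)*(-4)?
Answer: -3802 - 6*sqrt(2) ≈ -3810.5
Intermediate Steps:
Z = 36 (Z = -9*(-4) = 36)
Y(B) = sqrt(2)*sqrt(B) (Y(B) = sqrt(2*B) = sqrt(2)*sqrt(B))
-3802 - Y(Z) = -3802 - sqrt(2)*sqrt(36) = -3802 - sqrt(2)*6 = -3802 - 6*sqrt(2)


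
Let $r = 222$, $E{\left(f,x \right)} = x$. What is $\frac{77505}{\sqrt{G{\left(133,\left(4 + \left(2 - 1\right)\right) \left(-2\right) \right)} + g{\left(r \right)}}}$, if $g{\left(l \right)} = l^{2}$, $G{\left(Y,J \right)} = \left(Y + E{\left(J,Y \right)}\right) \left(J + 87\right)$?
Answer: $\frac{77505 \sqrt{69766}}{69766} \approx 293.43$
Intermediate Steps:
$G{\left(Y,J \right)} = 2 Y \left(87 + J\right)$ ($G{\left(Y,J \right)} = \left(Y + Y\right) \left(J + 87\right) = 2 Y \left(87 + J\right)$)
$\frac{77505}{\sqrt{G{\left(133,\left(4 + \left(2 - 1\right)\right) \left(-2\right) \right)} + g{\left(r \right)}}} = \frac{77505}{\sqrt{2 \cdot 133 \left(87 + \left(4 + \left(2 - 1\right)\right) \left(-2\right)\right) + 222^{2}}} = \frac{77505}{\sqrt{2 \cdot 133 \left(87 + \left(4 + \left(2 - 1\right)\right) \left(-2\right)\right) + 49284}} = \frac{77505}{\sqrt{2 \cdot 133 \left(87 + \left(4 + 1\right) \left(-2\right)\right) + 49284}} = \frac{77505}{\sqrt{2 \cdot 133 \left(87 + 5 \left(-2\right)\right) + 49284}} = \frac{77505}{\sqrt{2 \cdot 133 \left(87 - 10\right) + 49284}} = \frac{77505}{\sqrt{2 \cdot 133 \cdot 77 + 49284}} = \frac{77505}{\sqrt{20482 + 49284}} = \frac{77505}{\sqrt{69766}} = 77505 \frac{\sqrt{69766}}{69766} = \frac{77505 \sqrt{69766}}{69766}$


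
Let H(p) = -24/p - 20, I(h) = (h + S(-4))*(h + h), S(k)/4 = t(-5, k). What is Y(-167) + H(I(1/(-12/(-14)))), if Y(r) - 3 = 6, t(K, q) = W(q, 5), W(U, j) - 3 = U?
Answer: -877/119 ≈ -7.3698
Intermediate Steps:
W(U, j) = 3 + U
t(K, q) = 3 + q
S(k) = 12 + 4*k (S(k) = 4*(3 + k) = 12 + 4*k)
Y(r) = 9 (Y(r) = 3 + 6 = 9)
I(h) = 2*h*(-4 + h) (I(h) = (h + (12 + 4*(-4)))*(h + h) = (h + (12 - 16))*(2*h) = (h - 4)*(2*h) = (-4 + h)*(2*h) = 2*h*(-4 + h))
H(p) = -20 - 24/p
Y(-167) + H(I(1/(-12/(-14)))) = 9 + (-20 - 24*3/(7*(-4 + 1/(-12/(-14))))) = 9 + (-20 - 24*3/(7*(-4 + 1/(-12*(-1/14))))) = 9 + (-20 - 24*3/(7*(-4 + 1/(6/7)))) = 9 + (-20 - 24*3/(7*(-4 + 7/6))) = 9 + (-20 - 24/(2*(7/6)*(-17/6))) = 9 + (-20 - 24/(-119/18)) = 9 + (-20 - 24*(-18/119)) = 9 + (-20 + 432/119) = 9 - 1948/119 = -877/119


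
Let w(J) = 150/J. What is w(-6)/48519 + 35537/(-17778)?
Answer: -574888051/287523594 ≈ -1.9994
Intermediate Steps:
w(-6)/48519 + 35537/(-17778) = (150/(-6))/48519 + 35537/(-17778) = (150*(-⅙))*(1/48519) + 35537*(-1/17778) = -25*1/48519 - 35537/17778 = -25/48519 - 35537/17778 = -574888051/287523594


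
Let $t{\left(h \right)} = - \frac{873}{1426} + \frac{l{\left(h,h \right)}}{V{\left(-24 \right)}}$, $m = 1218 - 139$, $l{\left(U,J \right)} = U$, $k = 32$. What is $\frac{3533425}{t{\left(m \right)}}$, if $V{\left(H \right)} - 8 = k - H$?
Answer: $\frac{23033892800}{105913} \approx 2.1748 \cdot 10^{5}$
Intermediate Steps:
$m = 1079$
$V{\left(H \right)} = 40 - H$ ($V{\left(H \right)} = 8 - \left(-32 + H\right) = 40 - H$)
$t{\left(h \right)} = - \frac{873}{1426} + \frac{h}{64}$ ($t{\left(h \right)} = - \frac{873}{1426} + \frac{h}{40 - -24} = \left(-873\right) \frac{1}{1426} + \frac{h}{40 + 24} = - \frac{873}{1426} + \frac{h}{64}$)
$\frac{3533425}{t{\left(m \right)}} = \frac{3533425}{- \frac{873}{1426} + \frac{1}{64} \cdot 1079} = \frac{3533425}{- \frac{873}{1426} + \frac{1079}{64}} = \frac{3533425}{\frac{741391}{45632}} = 3533425 \cdot \frac{45632}{741391} = \frac{23033892800}{105913}$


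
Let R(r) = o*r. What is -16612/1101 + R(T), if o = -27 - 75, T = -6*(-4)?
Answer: -2711860/1101 ≈ -2463.1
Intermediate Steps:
T = 24
o = -102
R(r) = -102*r
-16612/1101 + R(T) = -16612/1101 - 102*24 = -16612*1/1101 - 2448 = -16612/1101 - 2448 = -2711860/1101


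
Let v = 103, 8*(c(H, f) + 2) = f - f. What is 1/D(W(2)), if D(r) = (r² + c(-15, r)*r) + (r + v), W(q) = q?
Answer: 1/105 ≈ 0.0095238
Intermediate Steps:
c(H, f) = -2 (c(H, f) = -2 + (f - f)/8 = -2 + (⅛)*0 = -2 + 0 = -2)
D(r) = 103 + r² - r (D(r) = (r² - 2*r) + (r + 103) = (r² - 2*r) + (103 + r) = 103 + r² - r)
1/D(W(2)) = 1/(103 + 2² - 1*2) = 1/(103 + 4 - 2) = 1/105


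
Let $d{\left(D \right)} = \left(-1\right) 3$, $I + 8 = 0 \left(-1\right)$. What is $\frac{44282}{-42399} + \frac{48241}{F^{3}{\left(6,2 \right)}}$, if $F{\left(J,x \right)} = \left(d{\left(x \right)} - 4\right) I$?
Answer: $- \frac{818751079}{1063706112} \approx -0.76972$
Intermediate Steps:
$I = -8$ ($I = -8 + 0 \left(-1\right) = -8 + 0 = -8$)
$d{\left(D \right)} = -3$
$F{\left(J,x \right)} = 56$ ($F{\left(J,x \right)} = \left(-3 - 4\right) \left(-8\right) = \left(-7\right) \left(-8\right) = 56$)
$\frac{44282}{-42399} + \frac{48241}{F^{3}{\left(6,2 \right)}} = \frac{44282}{-42399} + \frac{48241}{56^{3}} = 44282 \left(- \frac{1}{42399}\right) + \frac{48241}{175616} = - \frac{6326}{6057} + 48241 \cdot \frac{1}{175616} = - \frac{6326}{6057} + \frac{48241}{175616} = - \frac{818751079}{1063706112}$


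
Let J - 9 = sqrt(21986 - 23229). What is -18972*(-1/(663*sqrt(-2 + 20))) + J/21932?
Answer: 9/21932 + 62*sqrt(2)/13 + I*sqrt(1243)/21932 ≈ 6.7451 + 0.0016075*I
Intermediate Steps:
J = 9 + I*sqrt(1243) (J = 9 + sqrt(21986 - 23229) = 9 + sqrt(-1243) = 9 + I*sqrt(1243) ≈ 9.0 + 35.256*I)
-18972*(-1/(663*sqrt(-2 + 20))) + J/21932 = -18972*(-1/(663*sqrt(-2 + 20))) + (9 + I*sqrt(1243))/21932 = -18972*(-sqrt(2)/3978) + (9 + I*sqrt(1243))*(1/21932) = -18972*(-sqrt(2)/3978) + (9/21932 + I*sqrt(1243)/21932) = -(-62)*sqrt(2)/13 + (9/21932 + I*sqrt(1243)/21932) = 62*sqrt(2)/13 + (9/21932 + I*sqrt(1243)/21932) = 9/21932 + 62*sqrt(2)/13 + I*sqrt(1243)/21932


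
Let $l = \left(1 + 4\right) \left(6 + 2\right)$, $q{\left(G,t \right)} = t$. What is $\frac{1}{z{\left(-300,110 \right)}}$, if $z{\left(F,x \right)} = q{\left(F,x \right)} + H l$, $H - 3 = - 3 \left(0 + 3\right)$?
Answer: $- \frac{1}{130} \approx -0.0076923$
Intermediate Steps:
$l = 40$ ($l = 5 \cdot 8 = 40$)
$H = -6$ ($H = 3 - 3 \left(0 + 3\right) = 3 - 9 = -6$)
$z{\left(F,x \right)} = -240 + x$ ($z{\left(F,x \right)} = x - 240 = -240 + x$)
$\frac{1}{z{\left(-300,110 \right)}} = \frac{1}{-240 + 110} = \frac{1}{-130} = - \frac{1}{130}$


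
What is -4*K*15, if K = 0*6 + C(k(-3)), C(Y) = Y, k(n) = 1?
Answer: -60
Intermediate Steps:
K = 1 (K = 0*6 + 1 = 0 + 1 = 1)
-4*K*15 = -4*1*15 = -4*15 = -60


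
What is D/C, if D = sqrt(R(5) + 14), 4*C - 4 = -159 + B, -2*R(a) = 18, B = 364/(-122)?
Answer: -244*sqrt(5)/9637 ≈ -0.056615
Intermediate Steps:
B = -182/61 (B = 364*(-1/122) = -182/61 ≈ -2.9836)
R(a) = -9 (R(a) = -1/2*18 = -9)
C = -9637/244 (C = 1 + (-159 - 182/61)/4 = 1 + (1/4)*(-9881/61) = 1 - 9881/244 = -9637/244 ≈ -39.496)
D = sqrt(5) (D = sqrt(-9 + 14) = sqrt(5) ≈ 2.2361)
D/C = sqrt(5)/(-9637/244) = sqrt(5)*(-244/9637) = -244*sqrt(5)/9637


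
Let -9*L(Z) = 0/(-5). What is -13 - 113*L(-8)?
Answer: -13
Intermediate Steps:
L(Z) = 0 (L(Z) = -0/(-5) = -0*(-1)/5 = -⅑*0 = 0)
-13 - 113*L(-8) = -13 - 113*0 = -13 + 0 = -13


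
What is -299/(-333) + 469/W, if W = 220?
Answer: 221957/73260 ≈ 3.0297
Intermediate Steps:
-299/(-333) + 469/W = -299/(-333) + 469/220 = -299*(-1/333) + 469*(1/220) = 299/333 + 469/220 = 221957/73260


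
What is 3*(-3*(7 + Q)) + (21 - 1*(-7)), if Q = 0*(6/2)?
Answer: -35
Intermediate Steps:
Q = 0 (Q = 0*(6*(½)) = 0*3 = 0)
3*(-3*(7 + Q)) + (21 - 1*(-7)) = 3*(-3*(7 + 0)) + (21 - 1*(-7)) = 3*(-3*7) + (21 + 7) = 3*(-21) + 28 = -63 + 28 = -35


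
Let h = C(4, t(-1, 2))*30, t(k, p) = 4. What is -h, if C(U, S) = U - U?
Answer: 0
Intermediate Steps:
C(U, S) = 0
h = 0 (h = 0*30 = 0)
-h = -1*0 = 0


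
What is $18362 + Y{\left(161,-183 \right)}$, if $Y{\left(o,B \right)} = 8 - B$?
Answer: $18553$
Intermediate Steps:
$18362 + Y{\left(161,-183 \right)} = 18362 + \left(8 - -183\right) = 18362 + \left(8 + 183\right) = 18362 + 191 = 18553$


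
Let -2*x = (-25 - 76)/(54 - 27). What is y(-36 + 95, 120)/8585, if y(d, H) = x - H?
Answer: -6379/463590 ≈ -0.013760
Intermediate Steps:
x = 101/54 (x = -(-25 - 76)/(2*(54 - 27)) = -(-101)/(2*27) = -½*(-101/27) = 101/54 ≈ 1.8704)
y(d, H) = 101/54 - H
y(-36 + 95, 120)/8585 = (101/54 - 1*120)/8585 = (101/54 - 120)*(1/8585) = -6379/54*1/8585 = -6379/463590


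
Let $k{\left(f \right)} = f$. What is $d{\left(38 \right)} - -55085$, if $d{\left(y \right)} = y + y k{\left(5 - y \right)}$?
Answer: $53869$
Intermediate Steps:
$d{\left(y \right)} = y + y \left(5 - y\right)$
$d{\left(38 \right)} - -55085 = 38 \left(6 - 38\right) - -55085 = 38 \left(6 - 38\right) + 55085 = 38 \left(-32\right) + 55085 = -1216 + 55085 = 53869$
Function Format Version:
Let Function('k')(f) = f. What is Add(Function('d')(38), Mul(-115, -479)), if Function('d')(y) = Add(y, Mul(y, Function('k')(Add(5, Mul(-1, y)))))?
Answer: 53869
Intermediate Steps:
Function('d')(y) = Add(y, Mul(y, Add(5, Mul(-1, y))))
Add(Function('d')(38), Mul(-115, -479)) = Add(Mul(38, Add(6, Mul(-1, 38))), Mul(-115, -479)) = Add(Mul(38, Add(6, -38)), 55085) = Add(Mul(38, -32), 55085) = Add(-1216, 55085) = 53869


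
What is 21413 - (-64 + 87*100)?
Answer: 12777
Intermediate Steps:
21413 - (-64 + 87*100) = 21413 - (-64 + 8700) = 21413 - 1*8636 = 21413 - 8636 = 12777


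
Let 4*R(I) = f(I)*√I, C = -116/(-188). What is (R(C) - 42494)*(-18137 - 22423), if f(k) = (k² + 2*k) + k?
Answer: 1723556640 - 49990200*√1363/103823 ≈ 1.7235e+9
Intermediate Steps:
f(k) = k² + 3*k
C = 29/47 (C = -116*(-1/188) = 29/47 ≈ 0.61702)
R(I) = I^(3/2)*(3 + I)/4 (R(I) = ((I*(3 + I))*√I)/4 = (I^(3/2)*(3 + I))/4 = I^(3/2)*(3 + I)/4)
(R(C) - 42494)*(-18137 - 22423) = ((29/47)^(3/2)*(3 + 29/47)/4 - 42494)*(-18137 - 22423) = ((¼)*(29*√1363/2209)*(170/47) - 42494)*(-40560) = (2465*√1363/207646 - 42494)*(-40560) = (-42494 + 2465*√1363/207646)*(-40560) = 1723556640 - 49990200*√1363/103823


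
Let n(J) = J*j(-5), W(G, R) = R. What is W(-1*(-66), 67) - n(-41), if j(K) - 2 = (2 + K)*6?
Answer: -589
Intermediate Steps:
j(K) = 14 + 6*K (j(K) = 2 + (2 + K)*6 = 2 + (12 + 6*K) = 14 + 6*K)
n(J) = -16*J (n(J) = J*(14 + 6*(-5)) = J*(14 - 30) = J*(-16) = -16*J)
W(-1*(-66), 67) - n(-41) = 67 - (-16)*(-41) = 67 - 1*656 = 67 - 656 = -589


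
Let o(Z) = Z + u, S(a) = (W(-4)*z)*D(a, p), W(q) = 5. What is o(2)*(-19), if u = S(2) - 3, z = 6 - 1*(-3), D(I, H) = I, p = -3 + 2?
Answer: -1691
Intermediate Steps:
p = -1
z = 9 (z = 6 + 3 = 9)
S(a) = 45*a (S(a) = (5*9)*a = 45*a)
u = 87 (u = 45*2 - 3 = 90 - 3 = 87)
o(Z) = 87 + Z (o(Z) = Z + 87 = 87 + Z)
o(2)*(-19) = (87 + 2)*(-19) = 89*(-19) = -1691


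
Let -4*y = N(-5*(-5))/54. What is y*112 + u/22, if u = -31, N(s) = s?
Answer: -8537/594 ≈ -14.372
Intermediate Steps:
y = -25/216 (y = -(-5*(-5))/(4*54) = -25/(4*54) = -1/4*25/54 = -25/216 ≈ -0.11574)
y*112 + u/22 = -25/216*112 - 31/22 = -350/27 - 31*1/22 = -350/27 - 31/22 = -8537/594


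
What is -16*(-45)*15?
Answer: 10800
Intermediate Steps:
-16*(-45)*15 = 720*15 = 10800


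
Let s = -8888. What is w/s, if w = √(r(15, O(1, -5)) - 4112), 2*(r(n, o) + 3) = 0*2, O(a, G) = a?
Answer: -I*√4115/8888 ≈ -0.0072174*I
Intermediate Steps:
r(n, o) = -3 (r(n, o) = -3 + (0*2)/2 = -3 + (½)*0 = -3 + 0 = -3)
w = I*√4115 (w = √(-3 - 4112) = √(-4115) = I*√4115 ≈ 64.148*I)
w/s = (I*√4115)/(-8888) = (I*√4115)*(-1/8888) = -I*√4115/8888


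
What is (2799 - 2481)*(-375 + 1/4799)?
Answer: -572280432/4799 ≈ -1.1925e+5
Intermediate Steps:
(2799 - 2481)*(-375 + 1/4799) = 318*(-375 + 1/4799) = 318*(-1799624/4799) = -572280432/4799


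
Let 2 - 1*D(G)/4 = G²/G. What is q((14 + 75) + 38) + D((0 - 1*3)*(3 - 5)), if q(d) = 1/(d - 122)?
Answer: -79/5 ≈ -15.800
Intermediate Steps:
q(d) = 1/(-122 + d)
D(G) = 8 - 4*G (D(G) = 8 - 4*G²/G = 8 - 4*G)
q((14 + 75) + 38) + D((0 - 1*3)*(3 - 5)) = 1/(-122 + ((14 + 75) + 38)) + (8 - 4*(0 - 1*3)*(3 - 5)) = 1/(-122 + (89 + 38)) + (8 - 4*(0 - 3)*(-2)) = 1/(-122 + 127) + (8 - (-12)*(-2)) = 1/5 + (8 - 4*6) = ⅕ + (8 - 24) = ⅕ - 16 = -79/5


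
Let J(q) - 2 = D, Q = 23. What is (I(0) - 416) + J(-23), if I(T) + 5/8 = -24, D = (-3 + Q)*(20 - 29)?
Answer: -4949/8 ≈ -618.63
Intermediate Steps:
D = -180 (D = (-3 + 23)*(20 - 29) = 20*(-9) = -180)
J(q) = -178 (J(q) = 2 - 180 = -178)
I(T) = -197/8 (I(T) = -5/8 - 24 = -197/8)
(I(0) - 416) + J(-23) = (-197/8 - 416) - 178 = -3525/8 - 178 = -4949/8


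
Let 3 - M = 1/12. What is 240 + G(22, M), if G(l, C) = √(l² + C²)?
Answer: 240 + √70921/12 ≈ 262.19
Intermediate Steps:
M = 35/12 (M = 3 - 1/12 = 35/12 ≈ 2.9167)
G(l, C) = √(C² + l²)
240 + G(22, M) = 240 + √((35/12)² + 22²) = 240 + √(1225/144 + 484) = 240 + √(70921/144) = 240 + √70921/12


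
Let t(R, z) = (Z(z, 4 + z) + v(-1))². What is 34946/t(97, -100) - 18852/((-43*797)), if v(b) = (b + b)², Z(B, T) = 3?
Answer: 1198558114/1679279 ≈ 713.73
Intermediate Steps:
v(b) = 4*b² (v(b) = (2*b)² = 4*b²)
t(R, z) = 49 (t(R, z) = (3 + 4*(-1)²)² = (3 + 4*1)² = (3 + 4)² = 7² = 49)
34946/t(97, -100) - 18852/((-43*797)) = 34946/49 - 18852/((-43*797)) = 34946*(1/49) - 18852/(-34271) = 34946/49 - 18852*(-1/34271) = 34946/49 + 18852/34271 = 1198558114/1679279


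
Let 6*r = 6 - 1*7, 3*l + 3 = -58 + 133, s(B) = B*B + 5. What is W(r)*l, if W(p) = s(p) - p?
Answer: 374/3 ≈ 124.67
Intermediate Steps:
s(B) = 5 + B² (s(B) = B² + 5 = 5 + B²)
l = 24 (l = -1 + (-58 + 133)/3 = -1 + (⅓)*75 = -1 + 25 = 24)
r = -⅙ (r = (6 - 1*7)/6 = (6 - 7)/6 = (⅙)*(-1) = -⅙ ≈ -0.16667)
W(p) = 5 + p² - p (W(p) = (5 + p²) - p = 5 + p² - p)
W(r)*l = (5 + (-⅙)² - 1*(-⅙))*24 = (5 + 1/36 + ⅙)*24 = (187/36)*24 = 374/3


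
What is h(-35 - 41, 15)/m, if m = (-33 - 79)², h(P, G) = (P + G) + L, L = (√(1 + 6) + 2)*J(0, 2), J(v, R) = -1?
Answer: -9/1792 - √7/12544 ≈ -0.0052332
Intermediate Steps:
L = -2 - √7 (L = (√(1 + 6) + 2)*(-1) = (√7 + 2)*(-1) = (2 + √7)*(-1) = -2 - √7 ≈ -4.6458)
h(P, G) = -2 + G + P - √7 (h(P, G) = (P + G) + (-2 - √7) = (G + P) + (-2 - √7) = -2 + G + P - √7)
m = 12544 (m = (-112)² = 12544)
h(-35 - 41, 15)/m = (-2 + 15 + (-35 - 41) - √7)/12544 = (-2 + 15 - 76 - √7)*(1/12544) = (-63 - √7)*(1/12544) = -9/1792 - √7/12544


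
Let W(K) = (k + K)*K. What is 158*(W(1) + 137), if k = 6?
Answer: 22752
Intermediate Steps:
W(K) = K*(6 + K) (W(K) = (6 + K)*K = K*(6 + K))
158*(W(1) + 137) = 158*(1*(6 + 1) + 137) = 158*(1*7 + 137) = 158*(7 + 137) = 158*144 = 22752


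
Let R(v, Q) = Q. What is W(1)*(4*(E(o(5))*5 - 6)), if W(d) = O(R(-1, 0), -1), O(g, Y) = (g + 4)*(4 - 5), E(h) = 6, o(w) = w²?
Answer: -384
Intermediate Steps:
O(g, Y) = -4 - g (O(g, Y) = (4 + g)*(-1) = -4 - g)
W(d) = -4 (W(d) = -4 - 1*0 = -4 + 0 = -4)
W(1)*(4*(E(o(5))*5 - 6)) = -16*(6*5 - 6) = -16*(30 - 6) = -16*24 = -4*96 = -384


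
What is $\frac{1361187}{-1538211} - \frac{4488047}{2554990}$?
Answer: $- \frac{3460460812349}{1310037907630} \approx -2.6415$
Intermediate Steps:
$\frac{1361187}{-1538211} - \frac{4488047}{2554990} = 1361187 \left(- \frac{1}{1538211}\right) - \frac{4488047}{2554990} = - \frac{453729}{512737} - \frac{4488047}{2554990} = - \frac{3460460812349}{1310037907630}$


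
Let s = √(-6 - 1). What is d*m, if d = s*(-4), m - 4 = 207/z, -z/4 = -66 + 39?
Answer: -71*I*√7/3 ≈ -62.616*I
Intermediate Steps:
z = 108 (z = -4*(-66 + 39) = -4*(-27) = 108)
s = I*√7 (s = √(-7) = I*√7 ≈ 2.6458*I)
m = 71/12 (m = 4 + 207/108 = 4 + 207*(1/108) = 4 + 23/12 = 71/12 ≈ 5.9167)
d = -4*I*√7 (d = (I*√7)*(-4) = -4*I*√7 ≈ -10.583*I)
d*m = -4*I*√7*(71/12) = -71*I*√7/3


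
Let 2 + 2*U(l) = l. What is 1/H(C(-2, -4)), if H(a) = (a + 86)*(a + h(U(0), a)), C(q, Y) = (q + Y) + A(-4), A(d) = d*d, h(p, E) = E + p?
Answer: 1/1824 ≈ 0.00054825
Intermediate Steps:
U(l) = -1 + l/2
A(d) = d**2
C(q, Y) = 16 + Y + q (C(q, Y) = (q + Y) + (-4)**2 = (Y + q) + 16 = 16 + Y + q)
H(a) = (-1 + 2*a)*(86 + a) (H(a) = (a + 86)*(a + (a + (-1 + (1/2)*0))) = (86 + a)*(a + (a + (-1 + 0))) = (86 + a)*(a + (a - 1)) = (86 + a)*(a + (-1 + a)) = (86 + a)*(-1 + 2*a) = (-1 + 2*a)*(86 + a))
1/H(C(-2, -4)) = 1/(-86 + 2*(16 - 4 - 2)**2 + 171*(16 - 4 - 2)) = 1/(-86 + 2*10**2 + 171*10) = 1/(-86 + 2*100 + 1710) = 1/(-86 + 200 + 1710) = 1/1824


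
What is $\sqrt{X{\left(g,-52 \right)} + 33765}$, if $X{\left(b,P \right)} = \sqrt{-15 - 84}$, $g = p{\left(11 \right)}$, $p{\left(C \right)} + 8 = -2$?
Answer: $\sqrt{33765 + 3 i \sqrt{11}} \approx 183.75 + 0.027 i$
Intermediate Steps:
$p{\left(C \right)} = -10$ ($p{\left(C \right)} = -8 - 2 = -10$)
$g = -10$
$X{\left(b,P \right)} = 3 i \sqrt{11}$ ($X{\left(b,P \right)} = \sqrt{-99} = 3 i \sqrt{11}$)
$\sqrt{X{\left(g,-52 \right)} + 33765} = \sqrt{3 i \sqrt{11} + 33765} = \sqrt{33765 + 3 i \sqrt{11}}$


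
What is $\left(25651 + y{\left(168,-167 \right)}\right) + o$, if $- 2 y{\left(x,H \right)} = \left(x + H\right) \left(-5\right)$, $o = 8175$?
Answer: $\frac{67657}{2} \approx 33829.0$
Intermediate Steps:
$y{\left(x,H \right)} = \frac{5 H}{2} + \frac{5 x}{2}$ ($y{\left(x,H \right)} = - \frac{\left(x + H\right) \left(-5\right)}{2} = - \frac{\left(H + x\right) \left(-5\right)}{2} = - \frac{- 5 H - 5 x}{2} = \frac{5 H}{2} + \frac{5 x}{2}$)
$\left(25651 + y{\left(168,-167 \right)}\right) + o = \left(25651 + \left(\frac{5}{2} \left(-167\right) + \frac{5}{2} \cdot 168\right)\right) + 8175 = \left(25651 + \left(- \frac{835}{2} + 420\right)\right) + 8175 = \left(25651 + \frac{5}{2}\right) + 8175 = \frac{51307}{2} + 8175 = \frac{67657}{2}$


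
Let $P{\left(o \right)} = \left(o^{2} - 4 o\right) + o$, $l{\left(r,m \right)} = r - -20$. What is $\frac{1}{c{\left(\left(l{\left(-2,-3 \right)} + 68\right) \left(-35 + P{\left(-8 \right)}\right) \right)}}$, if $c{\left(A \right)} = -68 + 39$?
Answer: $- \frac{1}{29} \approx -0.034483$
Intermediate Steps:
$l{\left(r,m \right)} = 20 + r$ ($l{\left(r,m \right)} = r + 20 = 20 + r$)
$P{\left(o \right)} = o^{2} - 3 o$
$c{\left(A \right)} = -29$
$\frac{1}{c{\left(\left(l{\left(-2,-3 \right)} + 68\right) \left(-35 + P{\left(-8 \right)}\right) \right)}} = \frac{1}{-29} = - \frac{1}{29}$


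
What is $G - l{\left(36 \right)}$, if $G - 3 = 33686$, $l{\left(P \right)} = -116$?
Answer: $33805$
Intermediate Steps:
$G = 33689$ ($G = 3 + 33686 = 33689$)
$G - l{\left(36 \right)} = 33689 - -116 = 33689 + 116 = 33805$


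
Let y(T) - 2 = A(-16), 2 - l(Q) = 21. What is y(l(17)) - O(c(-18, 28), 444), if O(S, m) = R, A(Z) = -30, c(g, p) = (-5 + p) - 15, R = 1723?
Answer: -1751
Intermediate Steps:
c(g, p) = -20 + p
O(S, m) = 1723
l(Q) = -19 (l(Q) = 2 - 1*21 = 2 - 21 = -19)
y(T) = -28 (y(T) = 2 - 30 = -28)
y(l(17)) - O(c(-18, 28), 444) = -28 - 1*1723 = -28 - 1723 = -1751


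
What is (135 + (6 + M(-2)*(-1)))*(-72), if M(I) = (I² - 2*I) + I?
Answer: -9720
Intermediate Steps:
M(I) = I² - I
(135 + (6 + M(-2)*(-1)))*(-72) = (135 + (6 - 2*(-1 - 2)*(-1)))*(-72) = (135 + (6 - 2*(-3)*(-1)))*(-72) = (135 + (6 + 6*(-1)))*(-72) = (135 + (6 - 6))*(-72) = (135 + 0)*(-72) = 135*(-72) = -9720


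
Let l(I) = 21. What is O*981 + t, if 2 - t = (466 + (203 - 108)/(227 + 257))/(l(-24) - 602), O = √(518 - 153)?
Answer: 788047/281204 + 981*√365 ≈ 18745.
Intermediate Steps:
O = √365 ≈ 19.105
t = 788047/281204 (t = 2 - (466 + (203 - 108)/(227 + 257))/(21 - 602) = 2 - (466 + 95/484)/(-581) = 2 - (466 + 95*(1/484))*(-1)/581 = 2 - (466 + 95/484)*(-1)/581 = 2 - 225639*(-1)/(484*581) = 2 - 1*(-225639/281204) = 2 + 225639/281204 = 788047/281204 ≈ 2.8024)
O*981 + t = √365*981 + 788047/281204 = 981*√365 + 788047/281204 = 788047/281204 + 981*√365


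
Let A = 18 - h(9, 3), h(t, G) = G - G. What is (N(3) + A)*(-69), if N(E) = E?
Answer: -1449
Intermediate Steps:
h(t, G) = 0
A = 18 (A = 18 - 1*0 = 18 + 0 = 18)
(N(3) + A)*(-69) = (3 + 18)*(-69) = 21*(-69) = -1449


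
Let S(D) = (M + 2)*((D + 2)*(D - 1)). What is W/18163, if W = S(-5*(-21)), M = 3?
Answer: 55640/18163 ≈ 3.0634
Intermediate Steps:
S(D) = 5*(-1 + D)*(2 + D) (S(D) = (3 + 2)*((D + 2)*(D - 1)) = 5*((2 + D)*(-1 + D)) = 5*((-1 + D)*(2 + D)) = 5*(-1 + D)*(2 + D))
W = 55640 (W = -10 + 5*(-5*(-21)) + 5*(-5*(-21))**2 = -10 + 5*105 + 5*105**2 = -10 + 525 + 5*11025 = -10 + 525 + 55125 = 55640)
W/18163 = 55640/18163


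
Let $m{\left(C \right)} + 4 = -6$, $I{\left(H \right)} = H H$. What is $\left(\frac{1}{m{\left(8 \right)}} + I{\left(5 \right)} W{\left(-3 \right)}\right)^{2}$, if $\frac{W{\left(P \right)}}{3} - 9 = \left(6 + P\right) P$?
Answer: $\frac{1}{100} \approx 0.01$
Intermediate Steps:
$I{\left(H \right)} = H^{2}$
$W{\left(P \right)} = 27 + 3 P \left(6 + P\right)$ ($W{\left(P \right)} = 27 + 3 \left(6 + P\right) P = 27 + 3 P \left(6 + P\right)$)
$m{\left(C \right)} = -10$ ($m{\left(C \right)} = -4 - 6 = -10$)
$\left(\frac{1}{m{\left(8 \right)}} + I{\left(5 \right)} W{\left(-3 \right)}\right)^{2} = \left(\frac{1}{-10} + 5^{2} \left(27 + 3 \left(-3\right)^{2} + 18 \left(-3\right)\right)\right)^{2} = \left(- \frac{1}{10} + 25 \left(27 + 3 \cdot 9 - 54\right)\right)^{2} = \left(- \frac{1}{10} + 25 \left(27 + 27 - 54\right)\right)^{2} = \left(- \frac{1}{10} + 25 \cdot 0\right)^{2} = \left(- \frac{1}{10} + 0\right)^{2} = \left(- \frac{1}{10}\right)^{2} = \frac{1}{100}$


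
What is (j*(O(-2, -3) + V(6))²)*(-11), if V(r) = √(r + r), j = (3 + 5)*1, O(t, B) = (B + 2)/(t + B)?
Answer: -26488/25 - 352*√3/5 ≈ -1181.5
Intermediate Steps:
O(t, B) = (2 + B)/(B + t)
j = 8 (j = 8*1 = 8)
V(r) = √2*√r (V(r) = √(2*r) = √2*√r)
(j*(O(-2, -3) + V(6))²)*(-11) = (8*((2 - 3)/(-3 - 2) + √2*√6)²)*(-11) = (8*(-1/(-5) + 2*√3)²)*(-11) = (8*(-⅕*(-1) + 2*√3)²)*(-11) = (8*(⅕ + 2*√3)²)*(-11) = -88*(⅕ + 2*√3)²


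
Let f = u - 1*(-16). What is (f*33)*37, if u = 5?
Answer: 25641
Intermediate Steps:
f = 21 (f = 5 - 1*(-16) = 5 + 16 = 21)
(f*33)*37 = (21*33)*37 = 693*37 = 25641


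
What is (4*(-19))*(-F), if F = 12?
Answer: 912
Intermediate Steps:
(4*(-19))*(-F) = (4*(-19))*(-1*12) = -76*(-12) = 912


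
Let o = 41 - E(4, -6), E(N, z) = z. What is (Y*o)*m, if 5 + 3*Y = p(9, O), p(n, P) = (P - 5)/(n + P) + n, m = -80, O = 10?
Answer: -101520/19 ≈ -5343.2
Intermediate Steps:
o = 47 (o = 41 - 1*(-6) = 41 + 6 = 47)
p(n, P) = n + (-5 + P)/(P + n) (p(n, P) = (-5 + P)/(P + n) + n = n + (-5 + P)/(P + n))
Y = 27/19 (Y = -5/3 + ((-5 + 10 + 9² + 10*9)/(10 + 9))/3 = -5/3 + ((-5 + 10 + 81 + 90)/19)/3 = -5/3 + ((1/19)*176)/3 = -5/3 + (⅓)*(176/19) = -5/3 + 176/57 = 27/19 ≈ 1.4211)
(Y*o)*m = ((27/19)*47)*(-80) = (1269/19)*(-80) = -101520/19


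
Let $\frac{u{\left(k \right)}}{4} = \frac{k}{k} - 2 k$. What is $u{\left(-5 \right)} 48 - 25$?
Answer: $2087$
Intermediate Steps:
$u{\left(k \right)} = 4 - 8 k$ ($u{\left(k \right)} = 4 \left(\frac{k}{k} - 2 k\right) = 4 \left(1 - 2 k\right) = 4 - 8 k$)
$u{\left(-5 \right)} 48 - 25 = \left(4 - -40\right) 48 - 25 = \left(4 + 40\right) 48 - 25 = 44 \cdot 48 - 25 = 2112 - 25 = 2087$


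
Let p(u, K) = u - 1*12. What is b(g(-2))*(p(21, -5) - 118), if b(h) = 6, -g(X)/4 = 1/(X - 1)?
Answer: -654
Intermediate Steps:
g(X) = -4/(-1 + X) (g(X) = -4/(X - 1) = -4/(-1 + X))
p(u, K) = -12 + u (p(u, K) = u - 12 = -12 + u)
b(g(-2))*(p(21, -5) - 118) = 6*((-12 + 21) - 118) = 6*(9 - 118) = 6*(-109) = -654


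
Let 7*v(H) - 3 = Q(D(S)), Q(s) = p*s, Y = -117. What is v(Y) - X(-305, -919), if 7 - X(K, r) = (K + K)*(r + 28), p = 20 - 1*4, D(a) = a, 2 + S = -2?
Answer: 3804460/7 ≈ 5.4349e+5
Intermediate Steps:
S = -4 (S = -2 - 2 = -4)
p = 16 (p = 20 - 4 = 16)
X(K, r) = 7 - 2*K*(28 + r) (X(K, r) = 7 - (K + K)*(r + 28) = 7 - 2*K*(28 + r))
Q(s) = 16*s
v(H) = -61/7 (v(H) = 3/7 + (16*(-4))/7 = 3/7 + (⅐)*(-64) = 3/7 - 64/7 = -61/7)
v(Y) - X(-305, -919) = -61/7 - (7 - 56*(-305) - 2*(-305)*(-919)) = -61/7 - (7 + 17080 - 560590) = -61/7 - 1*(-543503) = -61/7 + 543503 = 3804460/7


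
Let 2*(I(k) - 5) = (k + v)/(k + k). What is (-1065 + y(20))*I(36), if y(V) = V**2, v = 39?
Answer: -176225/48 ≈ -3671.4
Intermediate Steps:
I(k) = 5 + (39 + k)/(4*k) (I(k) = 5 + ((k + 39)/(k + k))/2 = 5 + ((39 + k)/((2*k)))/2 = 5 + ((39 + k)*(1/(2*k)))/2 = 5 + ((39 + k)/(2*k))/2 = 5 + (39 + k)/(4*k))
(-1065 + y(20))*I(36) = (-1065 + 20**2)*((3/4)*(13 + 7*36)/36) = (-1065 + 400)*((3/4)*(1/36)*(13 + 252)) = -1995*265/(4*36) = -665*265/48 = -176225/48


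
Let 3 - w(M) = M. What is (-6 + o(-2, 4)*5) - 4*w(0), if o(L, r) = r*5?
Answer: 82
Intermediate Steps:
o(L, r) = 5*r
w(M) = 3 - M
(-6 + o(-2, 4)*5) - 4*w(0) = (-6 + (5*4)*5) - 4*(3 - 1*0) = (-6 + 20*5) - 4*(3 + 0) = (-6 + 100) - 4*3 = 94 - 12 = 82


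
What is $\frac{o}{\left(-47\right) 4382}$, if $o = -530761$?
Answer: $\frac{75823}{29422} \approx 2.5771$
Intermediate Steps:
$\frac{o}{\left(-47\right) 4382} = - \frac{530761}{\left(-47\right) 4382} = - \frac{530761}{-205954} = \left(-530761\right) \left(- \frac{1}{205954}\right) = \frac{75823}{29422}$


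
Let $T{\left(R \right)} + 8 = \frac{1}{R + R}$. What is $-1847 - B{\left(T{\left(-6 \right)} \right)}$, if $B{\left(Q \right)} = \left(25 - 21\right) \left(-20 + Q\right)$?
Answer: $- \frac{5204}{3} \approx -1734.7$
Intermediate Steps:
$T{\left(R \right)} = -8 + \frac{1}{2 R}$ ($T{\left(R \right)} = -8 + \frac{1}{R + R} = -8 + \frac{1}{2 R}$)
$B{\left(Q \right)} = -80 + 4 Q$ ($B{\left(Q \right)} = 4 \left(-20 + Q\right) = -80 + 4 Q$)
$-1847 - B{\left(T{\left(-6 \right)} \right)} = -1847 - \left(-80 + 4 \left(-8 + \frac{1}{2 \left(-6\right)}\right)\right) = -1847 - \left(-80 + 4 \left(-8 + \frac{1}{2} \left(- \frac{1}{6}\right)\right)\right) = -1847 - \left(-80 + 4 \left(-8 - \frac{1}{12}\right)\right) = -1847 - \left(-80 + 4 \left(- \frac{97}{12}\right)\right) = -1847 - \left(-80 - \frac{97}{3}\right) = -1847 - - \frac{337}{3} = -1847 + \frac{337}{3} = - \frac{5204}{3}$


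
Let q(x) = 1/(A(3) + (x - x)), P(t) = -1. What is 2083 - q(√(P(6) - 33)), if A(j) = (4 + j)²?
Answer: 102066/49 ≈ 2083.0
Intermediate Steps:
q(x) = 1/49 (q(x) = 1/((4 + 3)² + (x - x)) = 1/(7² + 0) = 1/(49 + 0) = 1/49)
2083 - q(√(P(6) - 33)) = 2083 - 1*1/49 = 2083 - 1/49 = 102066/49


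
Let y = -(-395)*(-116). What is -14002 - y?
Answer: 31818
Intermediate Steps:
y = -45820 (y = -1*45820 = -45820)
-14002 - y = -14002 - 1*(-45820) = -14002 + 45820 = 31818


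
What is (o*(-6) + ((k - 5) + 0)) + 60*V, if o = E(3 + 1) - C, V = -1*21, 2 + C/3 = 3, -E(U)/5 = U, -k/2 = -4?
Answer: -1119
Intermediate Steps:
k = 8 (k = -2*(-4) = 8)
E(U) = -5*U
C = 3 (C = -6 + 3*3 = -6 + 9 = 3)
V = -21
o = -23 (o = -5*(3 + 1) - 1*3 = -5*4 - 3 = -20 - 3 = -23)
(o*(-6) + ((k - 5) + 0)) + 60*V = (-23*(-6) + ((8 - 5) + 0)) + 60*(-21) = (138 + (3 + 0)) - 1260 = (138 + 3) - 1260 = 141 - 1260 = -1119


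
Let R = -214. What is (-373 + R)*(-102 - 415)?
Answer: 303479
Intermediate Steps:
(-373 + R)*(-102 - 415) = (-373 - 214)*(-102 - 415) = -587*(-517) = 303479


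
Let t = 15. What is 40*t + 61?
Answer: 661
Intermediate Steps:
40*t + 61 = 40*15 + 61 = 600 + 61 = 661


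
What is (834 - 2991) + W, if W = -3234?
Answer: -5391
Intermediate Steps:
(834 - 2991) + W = (834 - 2991) - 3234 = -2157 - 3234 = -5391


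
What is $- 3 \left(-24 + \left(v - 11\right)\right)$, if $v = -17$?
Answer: $156$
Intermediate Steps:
$- 3 \left(-24 + \left(v - 11\right)\right) = - 3 \left(-24 - 28\right) = \left(-3\right) \left(-52\right) = 156$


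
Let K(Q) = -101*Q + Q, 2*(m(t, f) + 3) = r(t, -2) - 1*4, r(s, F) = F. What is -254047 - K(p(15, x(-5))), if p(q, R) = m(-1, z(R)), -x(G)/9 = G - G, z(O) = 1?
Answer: -254647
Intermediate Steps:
x(G) = 0 (x(G) = -9*(G - G) = -9*0 = 0)
m(t, f) = -6 (m(t, f) = -3 + (-2 - 1*4)/2 = -3 + (-2 - 4)/2 = -3 + (½)*(-6) = -3 - 3 = -6)
p(q, R) = -6
K(Q) = -100*Q
-254047 - K(p(15, x(-5))) = -254047 - (-100)*(-6) = -254047 - 1*600 = -254047 - 600 = -254647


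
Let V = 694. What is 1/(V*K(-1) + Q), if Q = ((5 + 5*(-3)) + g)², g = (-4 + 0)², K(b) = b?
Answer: -1/658 ≈ -0.0015198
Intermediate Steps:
g = 16 (g = (-4)² = 16)
Q = 36 (Q = ((5 + 5*(-3)) + 16)² = ((5 - 15) + 16)² = (-10 + 16)² = 6² = 36)
1/(V*K(-1) + Q) = 1/(694*(-1) + 36) = 1/(-694 + 36) = 1/(-658) = -1/658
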